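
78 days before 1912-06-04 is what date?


Start: 1912-06-04, subtract 78 days
Back 4 days from June 4 reaches May 31, 1912 -> 74 left
May 1912 has 31 days -> back to April 30, 1912 -> 43 left
April 1912 has 30 days -> back to March 31, 1912 -> 13 left
March 1912: 31 - 13 = 18 -> lands on March 18

Result: 1912-03-18


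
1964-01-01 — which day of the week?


Date: January 1, 1964
Anchor: Jan 1, 1964. With p = 1964 - 1 = 1963: (p + p//4 - p//100 + p//400) mod 7 = (1963 + 490 - 19 + 4) mod 7 = 2438 mod 7 = 2 -> Wednesday (Mon=0 ... Sun=6)
Days into year = 1 - 1 = 0
Weekday index = (2 + 0) mod 7 = 2

Day of the week: Wednesday


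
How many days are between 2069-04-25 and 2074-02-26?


From 2069-04-25 to 2074-02-26
2069-04-25: days before April = 31 + 28 + 31 = 90 (2069 is not a leap year); day of year = 90 + 25 = 115
2074-02-26: days before February = 31; day of year = 31 + 26 = 57
Rest of 2069: 365 - 115 = 250
Full years 2070 (365), 2071 (365), 2072 (366), 2073 (365): 1461
Total = 250 + 1461 + 57 = 1768

1768 days


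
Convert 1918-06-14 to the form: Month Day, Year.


ISO 1918-06-14 parses as year=1918, month=06, day=14
Month 6 -> June

June 14, 1918


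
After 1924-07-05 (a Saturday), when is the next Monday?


Current: Saturday
Target: Monday
Days ahead: 2

Next Monday: 1924-07-07


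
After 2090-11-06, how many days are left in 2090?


Day of year: 310 of 365
Remaining = 365 - 310

55 days


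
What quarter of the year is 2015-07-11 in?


Month: July (month 7)
Q1: Jan-Mar, Q2: Apr-Jun, Q3: Jul-Sep, Q4: Oct-Dec

Q3


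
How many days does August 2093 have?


August 2093

31 days


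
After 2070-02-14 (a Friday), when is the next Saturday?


Current: Friday
Target: Saturday
Days ahead: 1

Next Saturday: 2070-02-15


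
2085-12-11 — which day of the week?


Date: December 11, 2085
Anchor: Jan 1, 2085. With p = 2085 - 1 = 2084: (p + p//4 - p//100 + p//400) mod 7 = (2084 + 521 - 20 + 5) mod 7 = 2590 mod 7 = 0 -> Monday (Mon=0 ... Sun=6)
Days before December (Jan-Nov): 334; offset = 334 + 11 - 1 = 344
Weekday index = (0 + 344) mod 7 = 1

Day of the week: Tuesday


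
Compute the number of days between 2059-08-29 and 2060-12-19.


From 2059-08-29 to 2060-12-19
2059-08-29: days before August = 31 + 28 + 31 + 30 + 31 + 30 + 31 = 212 (2059 is not a leap year); day of year = 212 + 29 = 241
2060-12-19: days before December = 31 + 29 + 31 + 30 + 31 + 30 + 31 + 31 + 30 + 31 + 30 = 335 (2060 is a leap year); day of year = 335 + 19 = 354
Rest of 2059: 365 - 241 = 124
Total = 124 + 354 = 478

478 days


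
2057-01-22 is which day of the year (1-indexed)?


Date: January 22, 2057
No months before January
Plus 22 days in January

Day of year: 22


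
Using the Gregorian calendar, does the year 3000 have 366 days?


Gregorian leap year rule: divisible by 4, but not by 100, unless also by 400.
3000 is divisible by 100 but not 400 -> not a leap year

No


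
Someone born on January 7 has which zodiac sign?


Date: January 7
Conventional tropical zodiac dates: Capricorn from December 22 onward; Aquarius starts January 20
January 7 falls within the Capricorn range

Capricorn


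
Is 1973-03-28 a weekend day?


Anchor: Jan 1, 1973. With p = 1973 - 1 = 1972: (p + p//4 - p//100 + p//400) mod 7 = (1972 + 493 - 19 + 4) mod 7 = 2450 mod 7 = 0 -> Monday (Mon=0 ... Sun=6)
Day of year: 87; offset = 86
Weekday index = (0 + 86) mod 7 = 2 -> Wednesday
Weekend days: Saturday, Sunday

No


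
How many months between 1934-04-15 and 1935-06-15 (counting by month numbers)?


From April 1934 to June 1935
1 year * 12 = 12 months, plus 2 months = 14

14 months


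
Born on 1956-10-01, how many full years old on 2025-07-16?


Birth: 1956-10-01
Reference: 2025-07-16
Year difference: 2025 - 1956 = 69
Birthday not yet reached in 2025, subtract 1

68 years old


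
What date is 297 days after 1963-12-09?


Start: 1963-12-09, add 297 days
December 1963 has 31 days: 31 - 9 = 22 days to December 31 -> 275 left
January 1964 has 31 days -> 244 left
February 1964 has 29 days -> 215 left
March 1964 has 31 days -> 184 left
April 1964 has 30 days -> 154 left
May 1964 has 31 days -> 123 left
June 1964 has 30 days -> 93 left
July 1964 has 31 days -> 62 left
August 1964 has 31 days -> 31 left
September 1964 has 30 days -> 1 left
October 1964: 1 <= 31 -> lands on October 1

Result: 1964-10-01


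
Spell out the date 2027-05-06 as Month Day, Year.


ISO 2027-05-06 parses as year=2027, month=05, day=06
Month 5 -> May

May 6, 2027


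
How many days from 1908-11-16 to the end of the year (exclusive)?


Day of year: 321 of 366
Remaining = 366 - 321

45 days


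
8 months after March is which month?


March is month 3
3 + 8 = 11

November


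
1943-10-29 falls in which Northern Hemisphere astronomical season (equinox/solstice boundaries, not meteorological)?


Date: October 29
Astronomical Autumn (approx.; exact equinox/solstice day varies by year): September 22 to December 20
October 29 falls within the Autumn window

Autumn


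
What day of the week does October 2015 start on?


Target: October 1, 2015
Anchor: Jan 1, 2015. With p = 2015 - 1 = 2014: (p + p//4 - p//100 + p//400) mod 7 = (2014 + 503 - 20 + 5) mod 7 = 2502 mod 7 = 3 -> Thursday (Mon=0 ... Sun=6)
Days before October (Jan-Sep): 273 days
Weekday index = (3 + 273) mod 7 = 3

Thursday


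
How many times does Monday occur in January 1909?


January 1909 has 31 days
Anchor: Jan 1, 1909. With p = 1909 - 1 = 1908: (p + p//4 - p//100 + p//400) mod 7 = (1908 + 477 - 19 + 4) mod 7 = 2370 mod 7 = 4 -> Friday (Mon=0 ... Sun=6)
January 1 is the anchor itself -> Friday
First Monday is January 4
Mondays: 4, 11, 18, 25

4 Mondays


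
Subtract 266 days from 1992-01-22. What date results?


Start: 1992-01-22, subtract 266 days
Back 22 days from January 22 reaches December 31, 1991 -> 244 left
December 1991 has 31 days -> back to November 30, 1991 -> 213 left
November 1991 has 30 days -> back to October 31, 1991 -> 183 left
October 1991 has 31 days -> back to September 30, 1991 -> 152 left
September 1991 has 30 days -> back to August 31, 1991 -> 122 left
August 1991 has 31 days -> back to July 31, 1991 -> 91 left
July 1991 has 31 days -> back to June 30, 1991 -> 60 left
June 1991 has 30 days -> back to May 31, 1991 -> 30 left
May 1991: 31 - 30 = 1 -> lands on May 1

Result: 1991-05-01


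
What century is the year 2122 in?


Century = (year - 1) // 100 + 1
= (2122 - 1) // 100 + 1
= 2121 // 100 + 1
= 21 + 1

22nd century


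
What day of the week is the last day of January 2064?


January 2064 has 31 days
Anchor: Jan 1, 2064. With p = 2064 - 1 = 2063: (p + p//4 - p//100 + p//400) mod 7 = (2063 + 515 - 20 + 5) mod 7 = 2563 mod 7 = 1 -> Tuesday (Mon=0 ... Sun=6)
January 1 is the anchor itself -> Tuesday
Last day offset: 31 - 1 = 30 days
Weekday index = (1 + 30) mod 7 = 3

Thursday, January 31


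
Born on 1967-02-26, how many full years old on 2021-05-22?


Birth: 1967-02-26
Reference: 2021-05-22
Year difference: 2021 - 1967 = 54

54 years old


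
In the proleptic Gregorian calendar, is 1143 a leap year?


Gregorian leap year rule: divisible by 4, but not by 100, unless also by 400.
1143 is not divisible by 4 -> not a leap year

No


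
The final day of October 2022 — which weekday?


October 2022 has 31 days
Anchor: Jan 1, 2022. With p = 2022 - 1 = 2021: (p + p//4 - p//100 + p//400) mod 7 = (2021 + 505 - 20 + 5) mod 7 = 2511 mod 7 = 5 -> Saturday (Mon=0 ... Sun=6)
Days before October (Jan-Sep): 273; October 1 index = (5 + 273) mod 7 = 5 -> Saturday
Last day offset: 31 - 1 = 30 days
Weekday index = (5 + 30) mod 7 = 0

Monday, October 31


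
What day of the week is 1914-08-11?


Date: August 11, 1914
Anchor: Jan 1, 1914. With p = 1914 - 1 = 1913: (p + p//4 - p//100 + p//400) mod 7 = (1913 + 478 - 19 + 4) mod 7 = 2376 mod 7 = 3 -> Thursday (Mon=0 ... Sun=6)
Days before August (Jan-Jul): 212; offset = 212 + 11 - 1 = 222
Weekday index = (3 + 222) mod 7 = 1

Day of the week: Tuesday


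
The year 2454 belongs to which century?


Century = (year - 1) // 100 + 1
= (2454 - 1) // 100 + 1
= 2453 // 100 + 1
= 24 + 1

25th century


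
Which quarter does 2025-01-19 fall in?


Month: January (month 1)
Q1: Jan-Mar, Q2: Apr-Jun, Q3: Jul-Sep, Q4: Oct-Dec

Q1


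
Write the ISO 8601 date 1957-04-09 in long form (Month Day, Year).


ISO 1957-04-09 parses as year=1957, month=04, day=09
Month 4 -> April

April 9, 1957


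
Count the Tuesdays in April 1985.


April 1985 has 30 days
Anchor: Jan 1, 1985. With p = 1985 - 1 = 1984: (p + p//4 - p//100 + p//400) mod 7 = (1984 + 496 - 19 + 4) mod 7 = 2465 mod 7 = 1 -> Tuesday (Mon=0 ... Sun=6)
Days before April (Jan-Mar): 90; April 1 index = (1 + 90) mod 7 = 0 -> Monday
First Tuesday is April 2
Tuesdays: 2, 9, 16, 23, 30

5 Tuesdays


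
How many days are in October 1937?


October 1937

31 days


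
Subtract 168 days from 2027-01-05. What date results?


Start: 2027-01-05, subtract 168 days
Back 5 days from January 5 reaches December 31, 2026 -> 163 left
December 2026 has 31 days -> back to November 30, 2026 -> 132 left
November 2026 has 30 days -> back to October 31, 2026 -> 102 left
October 2026 has 31 days -> back to September 30, 2026 -> 71 left
September 2026 has 30 days -> back to August 31, 2026 -> 41 left
August 2026 has 31 days -> back to July 31, 2026 -> 10 left
July 2026: 31 - 10 = 21 -> lands on July 21

Result: 2026-07-21


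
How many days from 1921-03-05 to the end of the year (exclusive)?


Day of year: 64 of 365
Remaining = 365 - 64

301 days


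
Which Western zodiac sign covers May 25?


Date: May 25
Conventional tropical zodiac dates: Gemini from May 21 onward; Cancer starts June 21
May 25 falls within the Gemini range

Gemini


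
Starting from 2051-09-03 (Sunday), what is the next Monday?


Current: Sunday
Target: Monday
Days ahead: 1

Next Monday: 2051-09-04


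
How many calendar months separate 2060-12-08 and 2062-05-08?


From December 2060 to May 2062
2 years * 12 = 24 months, minus 7 months = 17

17 months


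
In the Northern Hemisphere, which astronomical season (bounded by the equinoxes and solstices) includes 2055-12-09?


Date: December 9
Astronomical Autumn (approx.; exact equinox/solstice day varies by year): September 22 to December 20
December 9 falls within the Autumn window

Autumn


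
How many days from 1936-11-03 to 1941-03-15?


From 1936-11-03 to 1941-03-15
1936-11-03: days before November = 31 + 29 + 31 + 30 + 31 + 30 + 31 + 31 + 30 + 31 = 305 (1936 is a leap year); day of year = 305 + 3 = 308
1941-03-15: days before March = 31 + 28 = 59 (1941 is not a leap year); day of year = 59 + 15 = 74
Rest of 1936: 366 - 308 = 58
Full years 1937 (365), 1938 (365), 1939 (365), 1940 (366): 1461
Total = 58 + 1461 + 74 = 1593

1593 days


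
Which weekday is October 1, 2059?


Target: October 1, 2059
Anchor: Jan 1, 2059. With p = 2059 - 1 = 2058: (p + p//4 - p//100 + p//400) mod 7 = (2058 + 514 - 20 + 5) mod 7 = 2557 mod 7 = 2 -> Wednesday (Mon=0 ... Sun=6)
Days before October (Jan-Sep): 273 days
Weekday index = (2 + 273) mod 7 = 2

Wednesday


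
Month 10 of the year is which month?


Month 10 of 12

October


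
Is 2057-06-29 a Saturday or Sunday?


Anchor: Jan 1, 2057. With p = 2057 - 1 = 2056: (p + p//4 - p//100 + p//400) mod 7 = (2056 + 514 - 20 + 5) mod 7 = 2555 mod 7 = 0 -> Monday (Mon=0 ... Sun=6)
Day of year: 180; offset = 179
Weekday index = (0 + 179) mod 7 = 4 -> Friday
Weekend days: Saturday, Sunday

No


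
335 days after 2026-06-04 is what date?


Start: 2026-06-04, add 335 days
June 2026 has 30 days: 30 - 4 = 26 days to June 30 -> 309 left
July 2026 has 31 days -> 278 left
August 2026 has 31 days -> 247 left
September 2026 has 30 days -> 217 left
October 2026 has 31 days -> 186 left
November 2026 has 30 days -> 156 left
December 2026 has 31 days -> 125 left
January 2027 has 31 days -> 94 left
February 2027 has 28 days -> 66 left
March 2027 has 31 days -> 35 left
April 2027 has 30 days -> 5 left
May 2027: 5 <= 31 -> lands on May 5

Result: 2027-05-05


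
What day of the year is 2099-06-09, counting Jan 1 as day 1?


Date: June 9, 2099
Days in months 1 through 5: 151
Plus 9 days in June

Day of year: 160


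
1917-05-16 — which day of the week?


Date: May 16, 1917
Anchor: Jan 1, 1917. With p = 1917 - 1 = 1916: (p + p//4 - p//100 + p//400) mod 7 = (1916 + 479 - 19 + 4) mod 7 = 2380 mod 7 = 0 -> Monday (Mon=0 ... Sun=6)
Days before May (Jan-Apr): 120; offset = 120 + 16 - 1 = 135
Weekday index = (0 + 135) mod 7 = 2

Day of the week: Wednesday


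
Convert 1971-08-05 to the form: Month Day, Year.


ISO 1971-08-05 parses as year=1971, month=08, day=05
Month 8 -> August

August 5, 1971


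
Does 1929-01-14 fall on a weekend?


Anchor: Jan 1, 1929. With p = 1929 - 1 = 1928: (p + p//4 - p//100 + p//400) mod 7 = (1928 + 482 - 19 + 4) mod 7 = 2395 mod 7 = 1 -> Tuesday (Mon=0 ... Sun=6)
Day of year: 14; offset = 13
Weekday index = (1 + 13) mod 7 = 0 -> Monday
Weekend days: Saturday, Sunday

No


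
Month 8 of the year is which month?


Month 8 of 12

August


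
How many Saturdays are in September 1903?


September 1903 has 30 days
Anchor: Jan 1, 1903. With p = 1903 - 1 = 1902: (p + p//4 - p//100 + p//400) mod 7 = (1902 + 475 - 19 + 4) mod 7 = 2362 mod 7 = 3 -> Thursday (Mon=0 ... Sun=6)
Days before September (Jan-Aug): 243; September 1 index = (3 + 243) mod 7 = 1 -> Tuesday
First Saturday is September 5
Saturdays: 5, 12, 19, 26

4 Saturdays


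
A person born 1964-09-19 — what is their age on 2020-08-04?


Birth: 1964-09-19
Reference: 2020-08-04
Year difference: 2020 - 1964 = 56
Birthday not yet reached in 2020, subtract 1

55 years old


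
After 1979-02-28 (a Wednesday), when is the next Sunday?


Current: Wednesday
Target: Sunday
Days ahead: 4

Next Sunday: 1979-03-04


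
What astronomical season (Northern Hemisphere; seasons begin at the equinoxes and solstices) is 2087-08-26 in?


Date: August 26
Astronomical Summer (approx.; exact equinox/solstice day varies by year): June 21 to September 21
August 26 falls within the Summer window

Summer


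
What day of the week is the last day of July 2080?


July 2080 has 31 days
Anchor: Jan 1, 2080. With p = 2080 - 1 = 2079: (p + p//4 - p//100 + p//400) mod 7 = (2079 + 519 - 20 + 5) mod 7 = 2583 mod 7 = 0 -> Monday (Mon=0 ... Sun=6)
Days before July (Jan-Jun): 182; July 1 index = (0 + 182) mod 7 = 0 -> Monday
Last day offset: 31 - 1 = 30 days
Weekday index = (0 + 30) mod 7 = 2

Wednesday, July 31


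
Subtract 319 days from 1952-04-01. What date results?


Start: 1952-04-01, subtract 319 days
Back 1 day from April 1 reaches March 31, 1952 -> 318 left
March 1952 has 31 days -> back to February 29, 1952 -> 287 left
February 1952 has 29 days -> back to January 31, 1952 -> 258 left
January 1952 has 31 days -> back to December 31, 1951 -> 227 left
December 1951 has 31 days -> back to November 30, 1951 -> 196 left
November 1951 has 30 days -> back to October 31, 1951 -> 166 left
October 1951 has 31 days -> back to September 30, 1951 -> 135 left
September 1951 has 30 days -> back to August 31, 1951 -> 105 left
August 1951 has 31 days -> back to July 31, 1951 -> 74 left
July 1951 has 31 days -> back to June 30, 1951 -> 43 left
June 1951 has 30 days -> back to May 31, 1951 -> 13 left
May 1951: 31 - 13 = 18 -> lands on May 18

Result: 1951-05-18


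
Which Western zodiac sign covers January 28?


Date: January 28
Conventional tropical zodiac dates: Aquarius from January 20 onward; Pisces starts February 19
January 28 falls within the Aquarius range

Aquarius


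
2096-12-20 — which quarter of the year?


Month: December (month 12)
Q1: Jan-Mar, Q2: Apr-Jun, Q3: Jul-Sep, Q4: Oct-Dec

Q4


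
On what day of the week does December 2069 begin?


Target: December 1, 2069
Anchor: Jan 1, 2069. With p = 2069 - 1 = 2068: (p + p//4 - p//100 + p//400) mod 7 = (2068 + 517 - 20 + 5) mod 7 = 2570 mod 7 = 1 -> Tuesday (Mon=0 ... Sun=6)
Days before December (Jan-Nov): 334 days
Weekday index = (1 + 334) mod 7 = 6

Sunday


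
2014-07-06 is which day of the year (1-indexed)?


Date: July 6, 2014
Days in months 1 through 6: 181
Plus 6 days in July

Day of year: 187


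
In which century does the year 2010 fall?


Century = (year - 1) // 100 + 1
= (2010 - 1) // 100 + 1
= 2009 // 100 + 1
= 20 + 1

21st century


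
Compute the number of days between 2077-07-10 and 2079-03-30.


From 2077-07-10 to 2079-03-30
2077-07-10: days before July = 31 + 28 + 31 + 30 + 31 + 30 = 181 (2077 is not a leap year); day of year = 181 + 10 = 191
2079-03-30: days before March = 31 + 28 = 59 (2079 is not a leap year); day of year = 59 + 30 = 89
Rest of 2077: 365 - 191 = 174
Full years 2078 (365): 365
Total = 174 + 365 + 89 = 628

628 days


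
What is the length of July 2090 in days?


July 2090

31 days


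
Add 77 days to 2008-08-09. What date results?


Start: 2008-08-09, add 77 days
August 2008 has 31 days: 31 - 9 = 22 days to August 31 -> 55 left
September 2008 has 30 days -> 25 left
October 2008: 25 <= 31 -> lands on October 25

Result: 2008-10-25


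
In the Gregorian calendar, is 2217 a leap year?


Gregorian leap year rule: divisible by 4, but not by 100, unless also by 400.
2217 is not divisible by 4 -> not a leap year

No


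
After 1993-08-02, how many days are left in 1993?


Day of year: 214 of 365
Remaining = 365 - 214

151 days


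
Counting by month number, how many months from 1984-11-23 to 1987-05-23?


From November 1984 to May 1987
3 years * 12 = 36 months, minus 6 months = 30

30 months


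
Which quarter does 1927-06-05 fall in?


Month: June (month 6)
Q1: Jan-Mar, Q2: Apr-Jun, Q3: Jul-Sep, Q4: Oct-Dec

Q2


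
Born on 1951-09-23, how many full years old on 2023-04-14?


Birth: 1951-09-23
Reference: 2023-04-14
Year difference: 2023 - 1951 = 72
Birthday not yet reached in 2023, subtract 1

71 years old


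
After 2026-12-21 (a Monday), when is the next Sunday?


Current: Monday
Target: Sunday
Days ahead: 6

Next Sunday: 2026-12-27


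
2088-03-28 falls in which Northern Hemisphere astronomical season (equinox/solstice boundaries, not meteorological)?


Date: March 28
Astronomical Spring (approx.; exact equinox/solstice day varies by year): March 20 to June 20
March 28 falls within the Spring window

Spring


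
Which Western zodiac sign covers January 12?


Date: January 12
Conventional tropical zodiac dates: Capricorn from December 22 onward; Aquarius starts January 20
January 12 falls within the Capricorn range

Capricorn


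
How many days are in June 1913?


June 1913

30 days


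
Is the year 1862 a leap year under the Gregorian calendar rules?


Gregorian leap year rule: divisible by 4, but not by 100, unless also by 400.
1862 is not divisible by 4 -> not a leap year

No


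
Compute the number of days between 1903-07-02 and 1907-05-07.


From 1903-07-02 to 1907-05-07
1903-07-02: days before July = 31 + 28 + 31 + 30 + 31 + 30 = 181 (1903 is not a leap year); day of year = 181 + 2 = 183
1907-05-07: days before May = 31 + 28 + 31 + 30 = 120 (1907 is not a leap year); day of year = 120 + 7 = 127
Rest of 1903: 365 - 183 = 182
Full years 1904 (366), 1905 (365), 1906 (365): 1096
Total = 182 + 1096 + 127 = 1405

1405 days


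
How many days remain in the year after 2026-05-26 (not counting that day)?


Day of year: 146 of 365
Remaining = 365 - 146

219 days


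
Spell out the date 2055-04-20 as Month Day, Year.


ISO 2055-04-20 parses as year=2055, month=04, day=20
Month 4 -> April

April 20, 2055


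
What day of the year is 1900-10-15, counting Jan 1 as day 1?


Date: October 15, 1900
Days in months 1 through 9: 273
Plus 15 days in October

Day of year: 288


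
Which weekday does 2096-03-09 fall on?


Date: March 9, 2096
Anchor: Jan 1, 2096. With p = 2096 - 1 = 2095: (p + p//4 - p//100 + p//400) mod 7 = (2095 + 523 - 20 + 5) mod 7 = 2603 mod 7 = 6 -> Sunday (Mon=0 ... Sun=6)
Days before March (Jan-Feb): 60; offset = 60 + 9 - 1 = 68
Weekday index = (6 + 68) mod 7 = 4

Day of the week: Friday


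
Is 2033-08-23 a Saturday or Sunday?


Anchor: Jan 1, 2033. With p = 2033 - 1 = 2032: (p + p//4 - p//100 + p//400) mod 7 = (2032 + 508 - 20 + 5) mod 7 = 2525 mod 7 = 5 -> Saturday (Mon=0 ... Sun=6)
Day of year: 235; offset = 234
Weekday index = (5 + 234) mod 7 = 1 -> Tuesday
Weekend days: Saturday, Sunday

No


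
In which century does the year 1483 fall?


Century = (year - 1) // 100 + 1
= (1483 - 1) // 100 + 1
= 1482 // 100 + 1
= 14 + 1

15th century


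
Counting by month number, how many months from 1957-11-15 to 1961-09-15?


From November 1957 to September 1961
4 years * 12 = 48 months, minus 2 months = 46

46 months


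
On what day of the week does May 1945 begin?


Target: May 1, 1945
Anchor: Jan 1, 1945. With p = 1945 - 1 = 1944: (p + p//4 - p//100 + p//400) mod 7 = (1944 + 486 - 19 + 4) mod 7 = 2415 mod 7 = 0 -> Monday (Mon=0 ... Sun=6)
Days before May (Jan-Apr): 120 days
Weekday index = (0 + 120) mod 7 = 1

Tuesday


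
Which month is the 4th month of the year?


Month 4 of 12

April


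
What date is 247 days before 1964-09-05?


Start: 1964-09-05, subtract 247 days
Back 5 days from September 5 reaches August 31, 1964 -> 242 left
August 1964 has 31 days -> back to July 31, 1964 -> 211 left
July 1964 has 31 days -> back to June 30, 1964 -> 180 left
June 1964 has 30 days -> back to May 31, 1964 -> 150 left
May 1964 has 31 days -> back to April 30, 1964 -> 119 left
April 1964 has 30 days -> back to March 31, 1964 -> 89 left
March 1964 has 31 days -> back to February 29, 1964 -> 58 left
February 1964 has 29 days -> back to January 31, 1964 -> 29 left
January 1964: 31 - 29 = 2 -> lands on January 2

Result: 1964-01-02


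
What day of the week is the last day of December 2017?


December 2017 has 31 days
Anchor: Jan 1, 2017. With p = 2017 - 1 = 2016: (p + p//4 - p//100 + p//400) mod 7 = (2016 + 504 - 20 + 5) mod 7 = 2505 mod 7 = 6 -> Sunday (Mon=0 ... Sun=6)
Days before December (Jan-Nov): 334; December 1 index = (6 + 334) mod 7 = 4 -> Friday
Last day offset: 31 - 1 = 30 days
Weekday index = (4 + 30) mod 7 = 6

Sunday, December 31


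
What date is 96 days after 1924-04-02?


Start: 1924-04-02, add 96 days
April 1924 has 30 days: 30 - 2 = 28 days to April 30 -> 68 left
May 1924 has 31 days -> 37 left
June 1924 has 30 days -> 7 left
July 1924: 7 <= 31 -> lands on July 7

Result: 1924-07-07


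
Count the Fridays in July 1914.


July 1914 has 31 days
Anchor: Jan 1, 1914. With p = 1914 - 1 = 1913: (p + p//4 - p//100 + p//400) mod 7 = (1913 + 478 - 19 + 4) mod 7 = 2376 mod 7 = 3 -> Thursday (Mon=0 ... Sun=6)
Days before July (Jan-Jun): 181; July 1 index = (3 + 181) mod 7 = 2 -> Wednesday
First Friday is July 3
Fridays: 3, 10, 17, 24, 31

5 Fridays


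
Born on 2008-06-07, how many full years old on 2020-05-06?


Birth: 2008-06-07
Reference: 2020-05-06
Year difference: 2020 - 2008 = 12
Birthday not yet reached in 2020, subtract 1

11 years old


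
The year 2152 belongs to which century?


Century = (year - 1) // 100 + 1
= (2152 - 1) // 100 + 1
= 2151 // 100 + 1
= 21 + 1

22nd century


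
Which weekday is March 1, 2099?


Target: March 1, 2099
Anchor: Jan 1, 2099. With p = 2099 - 1 = 2098: (p + p//4 - p//100 + p//400) mod 7 = (2098 + 524 - 20 + 5) mod 7 = 2607 mod 7 = 3 -> Thursday (Mon=0 ... Sun=6)
Days before March (Jan-Feb): 59 days
Weekday index = (3 + 59) mod 7 = 6

Sunday


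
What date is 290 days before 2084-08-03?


Start: 2084-08-03, subtract 290 days
Back 3 days from August 3 reaches July 31, 2084 -> 287 left
July 2084 has 31 days -> back to June 30, 2084 -> 256 left
June 2084 has 30 days -> back to May 31, 2084 -> 226 left
May 2084 has 31 days -> back to April 30, 2084 -> 195 left
April 2084 has 30 days -> back to March 31, 2084 -> 165 left
March 2084 has 31 days -> back to February 29, 2084 -> 134 left
February 2084 has 29 days -> back to January 31, 2084 -> 105 left
January 2084 has 31 days -> back to December 31, 2083 -> 74 left
December 2083 has 31 days -> back to November 30, 2083 -> 43 left
November 2083 has 30 days -> back to October 31, 2083 -> 13 left
October 2083: 31 - 13 = 18 -> lands on October 18

Result: 2083-10-18


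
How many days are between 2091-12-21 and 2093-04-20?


From 2091-12-21 to 2093-04-20
2091-12-21: days before December = 31 + 28 + 31 + 30 + 31 + 30 + 31 + 31 + 30 + 31 + 30 = 334 (2091 is not a leap year); day of year = 334 + 21 = 355
2093-04-20: days before April = 31 + 28 + 31 = 90 (2093 is not a leap year); day of year = 90 + 20 = 110
Rest of 2091: 365 - 355 = 10
Full years 2092 (366): 366
Total = 10 + 366 + 110 = 486

486 days


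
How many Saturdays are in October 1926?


October 1926 has 31 days
Anchor: Jan 1, 1926. With p = 1926 - 1 = 1925: (p + p//4 - p//100 + p//400) mod 7 = (1925 + 481 - 19 + 4) mod 7 = 2391 mod 7 = 4 -> Friday (Mon=0 ... Sun=6)
Days before October (Jan-Sep): 273; October 1 index = (4 + 273) mod 7 = 4 -> Friday
First Saturday is October 2
Saturdays: 2, 9, 16, 23, 30

5 Saturdays


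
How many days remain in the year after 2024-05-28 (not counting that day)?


Day of year: 149 of 366
Remaining = 366 - 149

217 days


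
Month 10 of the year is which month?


Month 10 of 12

October


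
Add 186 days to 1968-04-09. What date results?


Start: 1968-04-09, add 186 days
April 1968 has 30 days: 30 - 9 = 21 days to April 30 -> 165 left
May 1968 has 31 days -> 134 left
June 1968 has 30 days -> 104 left
July 1968 has 31 days -> 73 left
August 1968 has 31 days -> 42 left
September 1968 has 30 days -> 12 left
October 1968: 12 <= 31 -> lands on October 12

Result: 1968-10-12


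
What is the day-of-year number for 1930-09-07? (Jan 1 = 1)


Date: September 7, 1930
Days in months 1 through 8: 243
Plus 7 days in September

Day of year: 250


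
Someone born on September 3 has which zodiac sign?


Date: September 3
Conventional tropical zodiac dates: Virgo from August 23 onward; Libra starts September 23
September 3 falls within the Virgo range

Virgo


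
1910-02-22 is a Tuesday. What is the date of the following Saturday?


Current: Tuesday
Target: Saturday
Days ahead: 4

Next Saturday: 1910-02-26


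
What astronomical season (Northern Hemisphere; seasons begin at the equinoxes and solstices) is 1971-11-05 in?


Date: November 5
Astronomical Autumn (approx.; exact equinox/solstice day varies by year): September 22 to December 20
November 5 falls within the Autumn window

Autumn


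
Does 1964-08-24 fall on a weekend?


Anchor: Jan 1, 1964. With p = 1964 - 1 = 1963: (p + p//4 - p//100 + p//400) mod 7 = (1963 + 490 - 19 + 4) mod 7 = 2438 mod 7 = 2 -> Wednesday (Mon=0 ... Sun=6)
Day of year: 237; offset = 236
Weekday index = (2 + 236) mod 7 = 0 -> Monday
Weekend days: Saturday, Sunday

No


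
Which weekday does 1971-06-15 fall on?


Date: June 15, 1971
Anchor: Jan 1, 1971. With p = 1971 - 1 = 1970: (p + p//4 - p//100 + p//400) mod 7 = (1970 + 492 - 19 + 4) mod 7 = 2447 mod 7 = 4 -> Friday (Mon=0 ... Sun=6)
Days before June (Jan-May): 151; offset = 151 + 15 - 1 = 165
Weekday index = (4 + 165) mod 7 = 1

Day of the week: Tuesday


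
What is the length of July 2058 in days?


July 2058

31 days


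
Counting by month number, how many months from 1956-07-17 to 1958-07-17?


From July 1956 to July 1958
2 years * 12 = 24 months = 24

24 months


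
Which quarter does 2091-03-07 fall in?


Month: March (month 3)
Q1: Jan-Mar, Q2: Apr-Jun, Q3: Jul-Sep, Q4: Oct-Dec

Q1


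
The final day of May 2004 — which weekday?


May 2004 has 31 days
Anchor: Jan 1, 2004. With p = 2004 - 1 = 2003: (p + p//4 - p//100 + p//400) mod 7 = (2003 + 500 - 20 + 5) mod 7 = 2488 mod 7 = 3 -> Thursday (Mon=0 ... Sun=6)
Days before May (Jan-Apr): 121; May 1 index = (3 + 121) mod 7 = 5 -> Saturday
Last day offset: 31 - 1 = 30 days
Weekday index = (5 + 30) mod 7 = 0

Monday, May 31


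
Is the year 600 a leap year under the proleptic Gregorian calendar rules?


Gregorian leap year rule: divisible by 4, but not by 100, unless also by 400.
600 is divisible by 100 but not 400 -> not a leap year

No


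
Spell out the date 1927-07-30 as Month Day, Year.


ISO 1927-07-30 parses as year=1927, month=07, day=30
Month 7 -> July

July 30, 1927


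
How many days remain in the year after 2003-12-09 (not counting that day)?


Day of year: 343 of 365
Remaining = 365 - 343

22 days


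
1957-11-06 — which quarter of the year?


Month: November (month 11)
Q1: Jan-Mar, Q2: Apr-Jun, Q3: Jul-Sep, Q4: Oct-Dec

Q4


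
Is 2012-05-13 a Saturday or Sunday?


Anchor: Jan 1, 2012. With p = 2012 - 1 = 2011: (p + p//4 - p//100 + p//400) mod 7 = (2011 + 502 - 20 + 5) mod 7 = 2498 mod 7 = 6 -> Sunday (Mon=0 ... Sun=6)
Day of year: 134; offset = 133
Weekday index = (6 + 133) mod 7 = 6 -> Sunday
Weekend days: Saturday, Sunday

Yes


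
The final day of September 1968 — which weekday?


September 1968 has 30 days
Anchor: Jan 1, 1968. With p = 1968 - 1 = 1967: (p + p//4 - p//100 + p//400) mod 7 = (1967 + 491 - 19 + 4) mod 7 = 2443 mod 7 = 0 -> Monday (Mon=0 ... Sun=6)
Days before September (Jan-Aug): 244; September 1 index = (0 + 244) mod 7 = 6 -> Sunday
Last day offset: 30 - 1 = 29 days
Weekday index = (6 + 29) mod 7 = 0

Monday, September 30


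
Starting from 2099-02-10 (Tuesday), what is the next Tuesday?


Current: Tuesday
Target: Tuesday
Days ahead: 7

Next Tuesday: 2099-02-17


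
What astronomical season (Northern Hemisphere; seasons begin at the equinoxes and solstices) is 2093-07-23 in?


Date: July 23
Astronomical Summer (approx.; exact equinox/solstice day varies by year): June 21 to September 21
July 23 falls within the Summer window

Summer


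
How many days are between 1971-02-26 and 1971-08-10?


From 1971-02-26 to 1971-08-10
1971-02-26: days before February = 31; day of year = 31 + 26 = 57
1971-08-10: days before August = 31 + 28 + 31 + 30 + 31 + 30 + 31 = 212 (1971 is not a leap year); day of year = 212 + 10 = 222
Same year: 222 - 57 = 165

165 days


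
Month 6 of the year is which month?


Month 6 of 12

June


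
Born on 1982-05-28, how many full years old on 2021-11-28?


Birth: 1982-05-28
Reference: 2021-11-28
Year difference: 2021 - 1982 = 39

39 years old


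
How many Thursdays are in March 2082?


March 2082 has 31 days
Anchor: Jan 1, 2082. With p = 2082 - 1 = 2081: (p + p//4 - p//100 + p//400) mod 7 = (2081 + 520 - 20 + 5) mod 7 = 2586 mod 7 = 3 -> Thursday (Mon=0 ... Sun=6)
Days before March (Jan-Feb): 59; March 1 index = (3 + 59) mod 7 = 6 -> Sunday
First Thursday is March 5
Thursdays: 5, 12, 19, 26

4 Thursdays


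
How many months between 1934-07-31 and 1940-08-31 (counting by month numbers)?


From July 1934 to August 1940
6 years * 12 = 72 months, plus 1 month = 73

73 months


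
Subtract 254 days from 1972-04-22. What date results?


Start: 1972-04-22, subtract 254 days
Back 22 days from April 22 reaches March 31, 1972 -> 232 left
March 1972 has 31 days -> back to February 29, 1972 -> 201 left
February 1972 has 29 days -> back to January 31, 1972 -> 172 left
January 1972 has 31 days -> back to December 31, 1971 -> 141 left
December 1971 has 31 days -> back to November 30, 1971 -> 110 left
November 1971 has 30 days -> back to October 31, 1971 -> 80 left
October 1971 has 31 days -> back to September 30, 1971 -> 49 left
September 1971 has 30 days -> back to August 31, 1971 -> 19 left
August 1971: 31 - 19 = 12 -> lands on August 12

Result: 1971-08-12


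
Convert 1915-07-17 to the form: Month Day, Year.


ISO 1915-07-17 parses as year=1915, month=07, day=17
Month 7 -> July

July 17, 1915


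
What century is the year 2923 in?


Century = (year - 1) // 100 + 1
= (2923 - 1) // 100 + 1
= 2922 // 100 + 1
= 29 + 1

30th century


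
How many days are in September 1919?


September 1919

30 days


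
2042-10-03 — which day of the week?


Date: October 3, 2042
Anchor: Jan 1, 2042. With p = 2042 - 1 = 2041: (p + p//4 - p//100 + p//400) mod 7 = (2041 + 510 - 20 + 5) mod 7 = 2536 mod 7 = 2 -> Wednesday (Mon=0 ... Sun=6)
Days before October (Jan-Sep): 273; offset = 273 + 3 - 1 = 275
Weekday index = (2 + 275) mod 7 = 4

Day of the week: Friday


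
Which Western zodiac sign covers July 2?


Date: July 2
Conventional tropical zodiac dates: Cancer from June 21 onward; Leo starts July 23
July 2 falls within the Cancer range

Cancer


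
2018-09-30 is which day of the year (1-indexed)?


Date: September 30, 2018
Days in months 1 through 8: 243
Plus 30 days in September

Day of year: 273


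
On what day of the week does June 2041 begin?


Target: June 1, 2041
Anchor: Jan 1, 2041. With p = 2041 - 1 = 2040: (p + p//4 - p//100 + p//400) mod 7 = (2040 + 510 - 20 + 5) mod 7 = 2535 mod 7 = 1 -> Tuesday (Mon=0 ... Sun=6)
Days before June (Jan-May): 151 days
Weekday index = (1 + 151) mod 7 = 5

Saturday


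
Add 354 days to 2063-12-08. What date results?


Start: 2063-12-08, add 354 days
December 2063 has 31 days: 31 - 8 = 23 days to December 31 -> 331 left
January 2064 has 31 days -> 300 left
February 2064 has 29 days -> 271 left
March 2064 has 31 days -> 240 left
April 2064 has 30 days -> 210 left
May 2064 has 31 days -> 179 left
June 2064 has 30 days -> 149 left
July 2064 has 31 days -> 118 left
August 2064 has 31 days -> 87 left
September 2064 has 30 days -> 57 left
October 2064 has 31 days -> 26 left
November 2064: 26 <= 30 -> lands on November 26

Result: 2064-11-26


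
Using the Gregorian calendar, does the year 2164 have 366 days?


Gregorian leap year rule: divisible by 4, but not by 100, unless also by 400.
2164 is divisible by 4 but not 100 -> leap year

Yes


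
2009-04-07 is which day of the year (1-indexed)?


Date: April 7, 2009
Days in months 1 through 3: 90
Plus 7 days in April

Day of year: 97


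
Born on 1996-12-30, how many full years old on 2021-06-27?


Birth: 1996-12-30
Reference: 2021-06-27
Year difference: 2021 - 1996 = 25
Birthday not yet reached in 2021, subtract 1

24 years old


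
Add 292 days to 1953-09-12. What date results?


Start: 1953-09-12, add 292 days
September 1953 has 30 days: 30 - 12 = 18 days to September 30 -> 274 left
October 1953 has 31 days -> 243 left
November 1953 has 30 days -> 213 left
December 1953 has 31 days -> 182 left
January 1954 has 31 days -> 151 left
February 1954 has 28 days -> 123 left
March 1954 has 31 days -> 92 left
April 1954 has 30 days -> 62 left
May 1954 has 31 days -> 31 left
June 1954 has 30 days -> 1 left
July 1954: 1 <= 31 -> lands on July 1

Result: 1954-07-01


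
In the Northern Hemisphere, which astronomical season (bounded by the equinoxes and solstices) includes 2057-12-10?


Date: December 10
Astronomical Autumn (approx.; exact equinox/solstice day varies by year): September 22 to December 20
December 10 falls within the Autumn window

Autumn


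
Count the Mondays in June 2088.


June 2088 has 30 days
Anchor: Jan 1, 2088. With p = 2088 - 1 = 2087: (p + p//4 - p//100 + p//400) mod 7 = (2087 + 521 - 20 + 5) mod 7 = 2593 mod 7 = 3 -> Thursday (Mon=0 ... Sun=6)
Days before June (Jan-May): 152; June 1 index = (3 + 152) mod 7 = 1 -> Tuesday
First Monday is June 7
Mondays: 7, 14, 21, 28

4 Mondays


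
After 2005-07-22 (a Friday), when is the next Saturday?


Current: Friday
Target: Saturday
Days ahead: 1

Next Saturday: 2005-07-23


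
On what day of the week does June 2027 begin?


Target: June 1, 2027
Anchor: Jan 1, 2027. With p = 2027 - 1 = 2026: (p + p//4 - p//100 + p//400) mod 7 = (2026 + 506 - 20 + 5) mod 7 = 2517 mod 7 = 4 -> Friday (Mon=0 ... Sun=6)
Days before June (Jan-May): 151 days
Weekday index = (4 + 151) mod 7 = 1

Tuesday


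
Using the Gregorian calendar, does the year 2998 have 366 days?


Gregorian leap year rule: divisible by 4, but not by 100, unless also by 400.
2998 is not divisible by 4 -> not a leap year

No


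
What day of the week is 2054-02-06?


Date: February 6, 2054
Anchor: Jan 1, 2054. With p = 2054 - 1 = 2053: (p + p//4 - p//100 + p//400) mod 7 = (2053 + 513 - 20 + 5) mod 7 = 2551 mod 7 = 3 -> Thursday (Mon=0 ... Sun=6)
Days before February (Jan): 31; offset = 31 + 6 - 1 = 36
Weekday index = (3 + 36) mod 7 = 4

Day of the week: Friday


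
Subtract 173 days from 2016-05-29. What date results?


Start: 2016-05-29, subtract 173 days
Back 29 days from May 29 reaches April 30, 2016 -> 144 left
April 2016 has 30 days -> back to March 31, 2016 -> 114 left
March 2016 has 31 days -> back to February 29, 2016 -> 83 left
February 2016 has 29 days -> back to January 31, 2016 -> 54 left
January 2016 has 31 days -> back to December 31, 2015 -> 23 left
December 2015: 31 - 23 = 8 -> lands on December 8

Result: 2015-12-08


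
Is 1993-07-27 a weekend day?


Anchor: Jan 1, 1993. With p = 1993 - 1 = 1992: (p + p//4 - p//100 + p//400) mod 7 = (1992 + 498 - 19 + 4) mod 7 = 2475 mod 7 = 4 -> Friday (Mon=0 ... Sun=6)
Day of year: 208; offset = 207
Weekday index = (4 + 207) mod 7 = 1 -> Tuesday
Weekend days: Saturday, Sunday

No


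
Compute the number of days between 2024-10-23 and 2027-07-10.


From 2024-10-23 to 2027-07-10
2024-10-23: days before October = 31 + 29 + 31 + 30 + 31 + 30 + 31 + 31 + 30 = 274 (2024 is a leap year); day of year = 274 + 23 = 297
2027-07-10: days before July = 31 + 28 + 31 + 30 + 31 + 30 = 181 (2027 is not a leap year); day of year = 181 + 10 = 191
Rest of 2024: 366 - 297 = 69
Full years 2025 (365), 2026 (365): 730
Total = 69 + 730 + 191 = 990

990 days


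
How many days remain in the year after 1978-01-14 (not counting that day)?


Day of year: 14 of 365
Remaining = 365 - 14

351 days


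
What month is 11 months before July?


July is month 7
7 - 11 = -4; wrap: -4 + 12 = 8

August


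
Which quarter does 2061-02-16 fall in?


Month: February (month 2)
Q1: Jan-Mar, Q2: Apr-Jun, Q3: Jul-Sep, Q4: Oct-Dec

Q1


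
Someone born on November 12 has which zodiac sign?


Date: November 12
Conventional tropical zodiac dates: Scorpio from October 23 onward; Sagittarius starts November 22
November 12 falls within the Scorpio range

Scorpio


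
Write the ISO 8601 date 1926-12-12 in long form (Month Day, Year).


ISO 1926-12-12 parses as year=1926, month=12, day=12
Month 12 -> December

December 12, 1926


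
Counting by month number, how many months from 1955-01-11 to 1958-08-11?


From January 1955 to August 1958
3 years * 12 = 36 months, plus 7 months = 43

43 months


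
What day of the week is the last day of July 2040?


July 2040 has 31 days
Anchor: Jan 1, 2040. With p = 2040 - 1 = 2039: (p + p//4 - p//100 + p//400) mod 7 = (2039 + 509 - 20 + 5) mod 7 = 2533 mod 7 = 6 -> Sunday (Mon=0 ... Sun=6)
Days before July (Jan-Jun): 182; July 1 index = (6 + 182) mod 7 = 6 -> Sunday
Last day offset: 31 - 1 = 30 days
Weekday index = (6 + 30) mod 7 = 1

Tuesday, July 31


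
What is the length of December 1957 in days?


December 1957

31 days


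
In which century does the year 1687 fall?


Century = (year - 1) // 100 + 1
= (1687 - 1) // 100 + 1
= 1686 // 100 + 1
= 16 + 1

17th century


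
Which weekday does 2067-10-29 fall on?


Date: October 29, 2067
Anchor: Jan 1, 2067. With p = 2067 - 1 = 2066: (p + p//4 - p//100 + p//400) mod 7 = (2066 + 516 - 20 + 5) mod 7 = 2567 mod 7 = 5 -> Saturday (Mon=0 ... Sun=6)
Days before October (Jan-Sep): 273; offset = 273 + 29 - 1 = 301
Weekday index = (5 + 301) mod 7 = 5

Day of the week: Saturday
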